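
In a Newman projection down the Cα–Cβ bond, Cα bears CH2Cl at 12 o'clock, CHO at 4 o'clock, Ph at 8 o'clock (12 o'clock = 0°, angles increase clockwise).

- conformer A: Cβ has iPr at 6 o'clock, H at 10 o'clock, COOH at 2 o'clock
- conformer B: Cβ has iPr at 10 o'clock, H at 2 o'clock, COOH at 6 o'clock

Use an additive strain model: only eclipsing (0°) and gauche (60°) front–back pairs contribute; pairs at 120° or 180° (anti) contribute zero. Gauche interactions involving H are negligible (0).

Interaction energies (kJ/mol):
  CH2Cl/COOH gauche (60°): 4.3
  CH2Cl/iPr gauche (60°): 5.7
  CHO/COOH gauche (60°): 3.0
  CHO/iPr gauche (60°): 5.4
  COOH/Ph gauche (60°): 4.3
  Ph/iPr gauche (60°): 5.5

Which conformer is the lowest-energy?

A (staggered): CH2Cl–COOH gauche, CHO–iPr gauche, CHO–COOH gauche, Ph–iPr gauche; 4.3 + 5.4 + 3.0 + 5.5 = 18.2 kJ/mol.
B (staggered): CH2Cl–iPr gauche, CHO–COOH gauche, Ph–iPr gauche, Ph–COOH gauche; 5.7 + 3.0 + 5.5 + 4.3 = 18.5 kJ/mol.
A has the lowest total (18.2 kJ/mol).

A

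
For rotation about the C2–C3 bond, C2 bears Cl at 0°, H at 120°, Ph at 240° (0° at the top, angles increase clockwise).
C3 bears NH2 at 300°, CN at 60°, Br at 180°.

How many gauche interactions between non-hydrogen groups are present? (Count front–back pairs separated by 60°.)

4

Non-H gauche pairs: Cl(0°)/NH2(300°); Cl(0°)/CN(60°); Ph(240°)/NH2(300°); Ph(240°)/Br(180°) — 4 interactions.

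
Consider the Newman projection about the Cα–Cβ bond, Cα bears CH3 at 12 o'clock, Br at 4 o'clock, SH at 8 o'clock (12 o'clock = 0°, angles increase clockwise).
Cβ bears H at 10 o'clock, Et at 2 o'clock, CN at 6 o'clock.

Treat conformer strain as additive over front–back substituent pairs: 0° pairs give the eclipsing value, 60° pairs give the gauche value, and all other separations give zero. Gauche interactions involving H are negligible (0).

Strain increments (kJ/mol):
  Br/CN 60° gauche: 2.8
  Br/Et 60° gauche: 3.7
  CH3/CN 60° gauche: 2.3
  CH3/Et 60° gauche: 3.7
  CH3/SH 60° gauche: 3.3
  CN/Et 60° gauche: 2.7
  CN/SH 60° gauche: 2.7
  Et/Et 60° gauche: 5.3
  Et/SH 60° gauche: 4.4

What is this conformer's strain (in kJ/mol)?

This conformer (staggered): CH3–Et gauche, Br–Et gauche, Br–CN gauche, SH–CN gauche; 3.7 + 3.7 + 2.8 + 2.7 = 12.9 kJ/mol.

12.9 kJ/mol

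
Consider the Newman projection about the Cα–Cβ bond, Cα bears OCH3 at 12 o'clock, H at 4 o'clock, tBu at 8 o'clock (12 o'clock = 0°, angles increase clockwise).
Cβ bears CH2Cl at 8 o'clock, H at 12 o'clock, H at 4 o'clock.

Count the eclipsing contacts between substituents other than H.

1

Non-H eclipsing pairs: tBu(240°)/CH2Cl(240°) — 1 interaction.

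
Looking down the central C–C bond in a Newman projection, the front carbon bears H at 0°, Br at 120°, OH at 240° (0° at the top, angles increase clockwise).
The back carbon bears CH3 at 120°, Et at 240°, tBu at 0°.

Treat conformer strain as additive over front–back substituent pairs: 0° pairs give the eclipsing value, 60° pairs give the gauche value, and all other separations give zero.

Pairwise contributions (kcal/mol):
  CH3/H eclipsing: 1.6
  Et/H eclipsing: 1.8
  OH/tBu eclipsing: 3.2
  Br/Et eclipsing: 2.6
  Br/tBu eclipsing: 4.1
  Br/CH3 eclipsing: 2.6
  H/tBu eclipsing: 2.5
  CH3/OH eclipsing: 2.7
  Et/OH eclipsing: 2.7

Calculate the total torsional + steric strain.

This conformer (eclipsed): H(0°)/tBu(0°) eclipsed 2.5; Br(120°)/CH3(120°) eclipsed 2.6; OH(240°)/Et(240°) eclipsed 2.7 → 7.8 kcal/mol.

7.8 kcal/mol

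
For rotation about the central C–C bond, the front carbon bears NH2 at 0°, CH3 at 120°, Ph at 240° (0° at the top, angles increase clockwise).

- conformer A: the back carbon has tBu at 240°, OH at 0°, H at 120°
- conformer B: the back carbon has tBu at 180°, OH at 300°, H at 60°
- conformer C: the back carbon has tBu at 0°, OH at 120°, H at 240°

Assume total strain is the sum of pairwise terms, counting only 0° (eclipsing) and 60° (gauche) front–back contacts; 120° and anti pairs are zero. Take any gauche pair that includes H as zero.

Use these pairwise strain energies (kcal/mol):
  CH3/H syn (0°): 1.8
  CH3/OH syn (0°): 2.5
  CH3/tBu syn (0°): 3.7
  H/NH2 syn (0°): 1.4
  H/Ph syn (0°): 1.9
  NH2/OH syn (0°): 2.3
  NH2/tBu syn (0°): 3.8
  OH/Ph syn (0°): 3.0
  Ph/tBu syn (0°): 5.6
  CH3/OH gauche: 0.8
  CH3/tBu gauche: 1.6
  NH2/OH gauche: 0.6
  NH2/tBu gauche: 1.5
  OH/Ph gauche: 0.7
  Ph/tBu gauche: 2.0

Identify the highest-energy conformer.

A (eclipsed): NH2–OH eclipsed, CH3–H eclipsed, Ph–tBu eclipsed; 2.3 + 1.8 + 5.6 = 9.7 kcal/mol.
B (staggered): NH2–OH gauche, CH3–tBu gauche, Ph–tBu gauche, Ph–OH gauche; 0.6 + 1.6 + 2.0 + 0.7 = 4.9 kcal/mol.
C (eclipsed): NH2–tBu eclipsed, CH3–OH eclipsed, Ph–H eclipsed; 3.8 + 2.5 + 1.9 = 8.2 kcal/mol.
A has the highest total (9.7 kcal/mol).

A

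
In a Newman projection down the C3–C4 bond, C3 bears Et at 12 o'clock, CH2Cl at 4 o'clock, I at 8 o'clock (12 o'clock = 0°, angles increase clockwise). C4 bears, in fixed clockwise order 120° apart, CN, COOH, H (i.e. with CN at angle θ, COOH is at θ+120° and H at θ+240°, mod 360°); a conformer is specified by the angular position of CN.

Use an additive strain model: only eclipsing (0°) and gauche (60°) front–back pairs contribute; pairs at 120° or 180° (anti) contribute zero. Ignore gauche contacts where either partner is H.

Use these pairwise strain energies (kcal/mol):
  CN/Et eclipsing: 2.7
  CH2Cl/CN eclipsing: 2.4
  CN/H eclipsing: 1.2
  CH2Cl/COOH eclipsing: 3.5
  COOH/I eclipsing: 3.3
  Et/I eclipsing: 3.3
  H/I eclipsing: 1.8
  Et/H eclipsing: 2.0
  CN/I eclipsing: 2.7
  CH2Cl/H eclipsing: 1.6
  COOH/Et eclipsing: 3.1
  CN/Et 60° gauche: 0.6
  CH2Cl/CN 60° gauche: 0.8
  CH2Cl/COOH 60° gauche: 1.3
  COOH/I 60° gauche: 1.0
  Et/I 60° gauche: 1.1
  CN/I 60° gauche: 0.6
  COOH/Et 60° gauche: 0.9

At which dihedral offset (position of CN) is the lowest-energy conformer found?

CN at 0° (eclipsed): Et(0°)/CN(0°) eclipsed 2.7; CH2Cl(120°)/COOH(120°) eclipsed 3.5; I(240°)/H(240°) eclipsed 1.8 → 8.0 kcal/mol.
CN at 60° (staggered): Et(0°)/CN(60°) gauche 0.6; CH2Cl(120°)/CN(60°) gauche 0.8; CH2Cl(120°)/COOH(180°) gauche 1.3; I(240°)/COOH(180°) gauche 1.0 → 3.7 kcal/mol.
CN at 120° (eclipsed): Et(0°)/H(0°) eclipsed 2.0; CH2Cl(120°)/CN(120°) eclipsed 2.4; I(240°)/COOH(240°) eclipsed 3.3 → 7.7 kcal/mol.
CN at 180° (staggered): Et(0°)/COOH(300°) gauche 0.9; CH2Cl(120°)/CN(180°) gauche 0.8; I(240°)/CN(180°) gauche 0.6; I(240°)/COOH(300°) gauche 1.0 → 3.3 kcal/mol.
CN at 240° (eclipsed): Et(0°)/COOH(0°) eclipsed 3.1; CH2Cl(120°)/H(120°) eclipsed 1.6; I(240°)/CN(240°) eclipsed 2.7 → 7.4 kcal/mol.
CN at 300° (staggered): Et(0°)/CN(300°) gauche 0.6; Et(0°)/COOH(60°) gauche 0.9; CH2Cl(120°)/COOH(60°) gauche 1.3; I(240°)/CN(300°) gauche 0.6 → 3.4 kcal/mol.
The minimum (3.3 kcal/mol) occurs with CN at 180°.

180°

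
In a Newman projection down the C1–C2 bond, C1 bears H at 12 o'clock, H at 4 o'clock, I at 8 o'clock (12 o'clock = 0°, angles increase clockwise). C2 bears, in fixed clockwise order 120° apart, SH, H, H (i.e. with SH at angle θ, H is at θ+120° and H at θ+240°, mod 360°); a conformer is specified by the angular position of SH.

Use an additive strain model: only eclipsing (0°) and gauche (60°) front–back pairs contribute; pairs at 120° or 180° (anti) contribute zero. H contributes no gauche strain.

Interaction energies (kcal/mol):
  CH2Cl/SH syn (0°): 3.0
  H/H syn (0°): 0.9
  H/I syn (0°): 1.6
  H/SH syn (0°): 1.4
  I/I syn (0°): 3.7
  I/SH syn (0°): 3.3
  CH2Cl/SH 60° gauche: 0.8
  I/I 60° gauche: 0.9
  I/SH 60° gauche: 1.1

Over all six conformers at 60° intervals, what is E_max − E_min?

5.1 kcal/mol

SH at 0° (eclipsed): H(0°)/SH(0°) eclipsed 1.4; H(120°)/H(120°) eclipsed 0.9; I(240°)/H(240°) eclipsed 1.6 → 3.9 kcal/mol.
SH at 60° (staggered): no non-H gauche contacts → 0.0 kcal/mol.
SH at 120° (eclipsed): H(0°)/H(0°) eclipsed 0.9; H(120°)/SH(120°) eclipsed 1.4; I(240°)/H(240°) eclipsed 1.6 → 3.9 kcal/mol.
SH at 180° (staggered): I(240°)/SH(180°) gauche 1.1 → 1.1 kcal/mol.
SH at 240° (eclipsed): H(0°)/H(0°) eclipsed 0.9; H(120°)/H(120°) eclipsed 0.9; I(240°)/SH(240°) eclipsed 3.3 → 5.1 kcal/mol.
SH at 300° (staggered): I(240°)/SH(300°) gauche 1.1 → 1.1 kcal/mol.
Max at 240° (5.1 kcal/mol), min at 60° (0.0 kcal/mol); barrier = 5.1 kcal/mol.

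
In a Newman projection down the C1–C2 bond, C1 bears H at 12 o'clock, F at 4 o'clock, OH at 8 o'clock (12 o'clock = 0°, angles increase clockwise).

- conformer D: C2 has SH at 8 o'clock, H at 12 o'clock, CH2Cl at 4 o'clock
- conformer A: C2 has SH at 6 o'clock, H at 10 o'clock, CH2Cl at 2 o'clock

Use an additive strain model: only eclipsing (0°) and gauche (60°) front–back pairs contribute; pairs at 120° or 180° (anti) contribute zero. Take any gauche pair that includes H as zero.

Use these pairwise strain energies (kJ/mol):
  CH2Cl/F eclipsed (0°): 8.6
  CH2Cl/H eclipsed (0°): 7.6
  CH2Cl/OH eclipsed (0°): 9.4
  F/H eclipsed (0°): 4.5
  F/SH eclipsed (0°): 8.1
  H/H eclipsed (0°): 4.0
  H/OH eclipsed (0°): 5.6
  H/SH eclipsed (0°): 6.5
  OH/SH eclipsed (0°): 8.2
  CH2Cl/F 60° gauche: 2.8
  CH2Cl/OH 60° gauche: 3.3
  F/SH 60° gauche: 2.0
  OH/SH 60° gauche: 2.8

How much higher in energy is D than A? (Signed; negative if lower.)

D is eclipsed. H at 0° is eclipsed with H at 0° (4.0); F at 120° is eclipsed with CH2Cl at 120° (8.6); OH at 240° is eclipsed with SH at 240° (8.2). Total 20.8 kJ/mol.
A is staggered. F at 120° is gauche with SH at 180° (2.0); F at 120° is gauche with CH2Cl at 60° (2.8); OH at 240° is gauche with SH at 180° (2.8). Total 7.6 kJ/mol.
E(D) − E(A) = 20.8 − 7.6 = +13.2 kJ/mol.

+13.2 kJ/mol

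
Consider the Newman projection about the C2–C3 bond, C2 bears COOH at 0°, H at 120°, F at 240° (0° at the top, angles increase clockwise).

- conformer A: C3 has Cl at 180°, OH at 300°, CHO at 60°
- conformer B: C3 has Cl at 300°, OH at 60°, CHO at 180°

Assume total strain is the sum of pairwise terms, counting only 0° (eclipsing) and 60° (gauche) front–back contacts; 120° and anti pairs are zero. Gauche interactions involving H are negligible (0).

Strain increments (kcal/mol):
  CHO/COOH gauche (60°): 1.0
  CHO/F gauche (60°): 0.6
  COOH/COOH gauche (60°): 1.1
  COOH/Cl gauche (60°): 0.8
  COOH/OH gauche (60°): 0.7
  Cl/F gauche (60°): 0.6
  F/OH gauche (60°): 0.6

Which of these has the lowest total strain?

A (staggered): COOH–OH gauche, COOH–CHO gauche, F–Cl gauche, F–OH gauche; 0.7 + 1.0 + 0.6 + 0.6 = 2.9 kcal/mol.
B (staggered): COOH–Cl gauche, COOH–OH gauche, F–Cl gauche, F–CHO gauche; 0.8 + 0.7 + 0.6 + 0.6 = 2.7 kcal/mol.
B has the lowest total (2.7 kcal/mol).

B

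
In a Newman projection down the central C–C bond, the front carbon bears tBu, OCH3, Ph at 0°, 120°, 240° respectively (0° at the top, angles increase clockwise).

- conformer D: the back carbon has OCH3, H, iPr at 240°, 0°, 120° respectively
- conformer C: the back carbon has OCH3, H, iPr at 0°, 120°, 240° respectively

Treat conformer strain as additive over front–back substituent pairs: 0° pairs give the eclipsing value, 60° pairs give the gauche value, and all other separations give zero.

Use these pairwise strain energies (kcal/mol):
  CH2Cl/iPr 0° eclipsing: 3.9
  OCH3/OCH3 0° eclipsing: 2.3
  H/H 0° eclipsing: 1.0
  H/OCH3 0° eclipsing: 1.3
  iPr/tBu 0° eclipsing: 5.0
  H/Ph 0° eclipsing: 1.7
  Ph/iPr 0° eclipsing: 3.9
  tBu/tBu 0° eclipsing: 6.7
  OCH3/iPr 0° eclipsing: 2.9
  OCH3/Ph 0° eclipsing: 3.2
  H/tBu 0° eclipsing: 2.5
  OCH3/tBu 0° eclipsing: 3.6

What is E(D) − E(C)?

D (eclipsed): tBu–H eclipsed, OCH3–iPr eclipsed, Ph–OCH3 eclipsed; 2.5 + 2.9 + 3.2 = 8.6 kcal/mol.
C (eclipsed): tBu–OCH3 eclipsed, OCH3–H eclipsed, Ph–iPr eclipsed; 3.6 + 1.3 + 3.9 = 8.8 kcal/mol.
E(D) − E(C) = 8.6 − 8.8 = -0.2 kcal/mol.

-0.2 kcal/mol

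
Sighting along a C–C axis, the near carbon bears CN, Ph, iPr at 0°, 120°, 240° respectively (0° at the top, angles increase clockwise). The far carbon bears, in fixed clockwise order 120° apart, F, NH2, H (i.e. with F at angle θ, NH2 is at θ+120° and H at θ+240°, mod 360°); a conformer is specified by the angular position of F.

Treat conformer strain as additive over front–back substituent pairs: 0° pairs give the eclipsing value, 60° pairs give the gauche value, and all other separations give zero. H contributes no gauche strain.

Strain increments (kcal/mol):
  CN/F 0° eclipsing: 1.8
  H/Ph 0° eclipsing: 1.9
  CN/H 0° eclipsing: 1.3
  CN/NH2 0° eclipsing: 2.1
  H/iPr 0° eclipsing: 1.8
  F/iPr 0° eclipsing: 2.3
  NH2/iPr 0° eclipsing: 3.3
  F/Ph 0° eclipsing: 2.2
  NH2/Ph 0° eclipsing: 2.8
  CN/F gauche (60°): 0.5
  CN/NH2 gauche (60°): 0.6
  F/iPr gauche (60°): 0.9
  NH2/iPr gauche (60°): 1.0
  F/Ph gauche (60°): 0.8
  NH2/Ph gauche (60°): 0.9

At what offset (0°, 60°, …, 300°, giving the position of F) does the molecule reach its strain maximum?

F at 0° is eclipsed. CN at 0° is eclipsed with F at 0° (1.8); Ph at 120° is eclipsed with NH2 at 120° (2.8); iPr at 240° is eclipsed with H at 240° (1.8). Total 6.4 kcal/mol.
F at 60° is staggered. CN at 0° is gauche with F at 60° (0.5); Ph at 120° is gauche with F at 60° (0.8); Ph at 120° is gauche with NH2 at 180° (0.9); iPr at 240° is gauche with NH2 at 180° (1.0). Total 3.2 kcal/mol.
F at 120° is eclipsed. CN at 0° is eclipsed with H at 0° (1.3); Ph at 120° is eclipsed with F at 120° (2.2); iPr at 240° is eclipsed with NH2 at 240° (3.3). Total 6.8 kcal/mol.
F at 180° is staggered. CN at 0° is gauche with NH2 at 300° (0.6); Ph at 120° is gauche with F at 180° (0.8); iPr at 240° is gauche with F at 180° (0.9); iPr at 240° is gauche with NH2 at 300° (1.0). Total 3.3 kcal/mol.
F at 240° is eclipsed. CN at 0° is eclipsed with NH2 at 0° (2.1); Ph at 120° is eclipsed with H at 120° (1.9); iPr at 240° is eclipsed with F at 240° (2.3). Total 6.3 kcal/mol.
F at 300° is staggered. CN at 0° is gauche with F at 300° (0.5); CN at 0° is gauche with NH2 at 60° (0.6); Ph at 120° is gauche with NH2 at 60° (0.9); iPr at 240° is gauche with F at 300° (0.9). Total 2.9 kcal/mol.
The maximum (6.8 kcal/mol) occurs with F at 120°.

120°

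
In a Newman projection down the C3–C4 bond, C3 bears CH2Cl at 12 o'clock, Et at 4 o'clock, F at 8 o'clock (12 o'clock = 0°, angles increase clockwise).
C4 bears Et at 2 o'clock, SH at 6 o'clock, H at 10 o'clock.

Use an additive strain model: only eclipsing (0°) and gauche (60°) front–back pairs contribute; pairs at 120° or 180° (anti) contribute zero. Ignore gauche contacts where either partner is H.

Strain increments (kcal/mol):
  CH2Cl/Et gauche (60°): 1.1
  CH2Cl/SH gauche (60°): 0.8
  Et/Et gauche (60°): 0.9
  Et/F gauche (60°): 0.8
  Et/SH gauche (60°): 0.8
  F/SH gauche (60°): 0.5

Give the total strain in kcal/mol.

This conformer (staggered): CH2Cl(0°)/Et(60°) gauche 1.1; Et(120°)/Et(60°) gauche 0.9; Et(120°)/SH(180°) gauche 0.8; F(240°)/SH(180°) gauche 0.5 → 3.3 kcal/mol.

3.3 kcal/mol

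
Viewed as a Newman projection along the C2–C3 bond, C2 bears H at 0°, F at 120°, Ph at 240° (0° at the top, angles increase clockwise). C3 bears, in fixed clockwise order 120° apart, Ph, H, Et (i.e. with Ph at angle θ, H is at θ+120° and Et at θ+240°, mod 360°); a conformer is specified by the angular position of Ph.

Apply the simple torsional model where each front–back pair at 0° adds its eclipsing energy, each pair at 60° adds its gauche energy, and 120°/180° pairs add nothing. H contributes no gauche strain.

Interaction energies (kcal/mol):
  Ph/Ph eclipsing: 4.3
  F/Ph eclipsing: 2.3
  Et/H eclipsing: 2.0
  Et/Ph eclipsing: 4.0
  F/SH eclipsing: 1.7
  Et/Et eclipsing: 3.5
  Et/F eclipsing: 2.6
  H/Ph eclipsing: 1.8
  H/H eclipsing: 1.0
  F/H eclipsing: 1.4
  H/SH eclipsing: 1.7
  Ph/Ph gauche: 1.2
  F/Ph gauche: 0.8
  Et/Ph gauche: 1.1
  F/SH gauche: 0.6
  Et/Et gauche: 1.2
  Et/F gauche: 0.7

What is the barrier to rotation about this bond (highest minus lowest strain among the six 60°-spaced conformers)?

Ph at 0° (eclipsed): H(0°)/Ph(0°) eclipsed 1.8; F(120°)/H(120°) eclipsed 1.4; Ph(240°)/Et(240°) eclipsed 4.0 → 7.2 kcal/mol.
Ph at 60° (staggered): F(120°)/Ph(60°) gauche 0.8; Ph(240°)/Et(300°) gauche 1.1 → 1.9 kcal/mol.
Ph at 120° (eclipsed): H(0°)/Et(0°) eclipsed 2.0; F(120°)/Ph(120°) eclipsed 2.3; Ph(240°)/H(240°) eclipsed 1.8 → 6.1 kcal/mol.
Ph at 180° (staggered): F(120°)/Ph(180°) gauche 0.8; F(120°)/Et(60°) gauche 0.7; Ph(240°)/Ph(180°) gauche 1.2 → 2.7 kcal/mol.
Ph at 240° (eclipsed): H(0°)/H(0°) eclipsed 1.0; F(120°)/Et(120°) eclipsed 2.6; Ph(240°)/Ph(240°) eclipsed 4.3 → 7.9 kcal/mol.
Ph at 300° (staggered): F(120°)/Et(180°) gauche 0.7; Ph(240°)/Ph(300°) gauche 1.2; Ph(240°)/Et(180°) gauche 1.1 → 3.0 kcal/mol.
Max at 240° (7.9 kcal/mol), min at 60° (1.9 kcal/mol); barrier = 6.0 kcal/mol.

6.0 kcal/mol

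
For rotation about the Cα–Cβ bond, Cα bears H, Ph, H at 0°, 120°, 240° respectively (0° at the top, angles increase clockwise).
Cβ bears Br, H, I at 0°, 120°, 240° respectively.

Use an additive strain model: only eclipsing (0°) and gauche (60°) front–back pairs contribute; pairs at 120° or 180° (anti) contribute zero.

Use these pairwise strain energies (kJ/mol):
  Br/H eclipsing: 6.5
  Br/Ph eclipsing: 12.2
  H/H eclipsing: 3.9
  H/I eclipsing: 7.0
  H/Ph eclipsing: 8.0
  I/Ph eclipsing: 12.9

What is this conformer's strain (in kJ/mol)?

This conformer (eclipsed): H–Br eclipsed, Ph–H eclipsed, H–I eclipsed; 6.5 + 8.0 + 7.0 = 21.5 kJ/mol.

21.5 kJ/mol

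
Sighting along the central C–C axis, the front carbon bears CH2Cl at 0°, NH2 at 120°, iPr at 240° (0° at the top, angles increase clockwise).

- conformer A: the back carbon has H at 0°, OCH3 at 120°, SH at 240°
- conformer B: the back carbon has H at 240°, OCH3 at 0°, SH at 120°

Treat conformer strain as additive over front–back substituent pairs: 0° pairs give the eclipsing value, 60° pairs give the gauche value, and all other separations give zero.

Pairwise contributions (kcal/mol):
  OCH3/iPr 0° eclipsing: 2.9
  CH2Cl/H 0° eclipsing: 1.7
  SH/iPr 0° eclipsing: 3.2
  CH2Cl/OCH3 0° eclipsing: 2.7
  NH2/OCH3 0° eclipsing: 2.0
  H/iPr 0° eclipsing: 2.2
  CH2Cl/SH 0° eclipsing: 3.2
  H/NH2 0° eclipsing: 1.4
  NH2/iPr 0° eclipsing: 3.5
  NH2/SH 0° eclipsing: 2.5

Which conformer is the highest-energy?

B

A (eclipsed): CH2Cl(0°)/H(0°) eclipsed 1.7; NH2(120°)/OCH3(120°) eclipsed 2.0; iPr(240°)/SH(240°) eclipsed 3.2 → 6.9 kcal/mol.
B (eclipsed): CH2Cl(0°)/OCH3(0°) eclipsed 2.7; NH2(120°)/SH(120°) eclipsed 2.5; iPr(240°)/H(240°) eclipsed 2.2 → 7.4 kcal/mol.
B has the highest total (7.4 kcal/mol).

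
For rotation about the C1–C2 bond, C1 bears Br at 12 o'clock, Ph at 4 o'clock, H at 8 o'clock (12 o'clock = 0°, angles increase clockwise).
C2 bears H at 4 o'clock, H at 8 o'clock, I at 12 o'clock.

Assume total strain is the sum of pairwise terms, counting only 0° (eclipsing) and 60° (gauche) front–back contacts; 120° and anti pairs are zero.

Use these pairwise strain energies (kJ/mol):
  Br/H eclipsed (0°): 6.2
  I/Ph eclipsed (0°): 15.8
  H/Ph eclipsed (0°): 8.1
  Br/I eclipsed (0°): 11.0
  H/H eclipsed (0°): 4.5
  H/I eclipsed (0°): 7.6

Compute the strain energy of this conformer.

23.6 kJ/mol

This conformer is eclipsed. Br at 0° is eclipsed with I at 0° (11.0); Ph at 120° is eclipsed with H at 120° (8.1); H at 240° is eclipsed with H at 240° (4.5). Total 23.6 kJ/mol.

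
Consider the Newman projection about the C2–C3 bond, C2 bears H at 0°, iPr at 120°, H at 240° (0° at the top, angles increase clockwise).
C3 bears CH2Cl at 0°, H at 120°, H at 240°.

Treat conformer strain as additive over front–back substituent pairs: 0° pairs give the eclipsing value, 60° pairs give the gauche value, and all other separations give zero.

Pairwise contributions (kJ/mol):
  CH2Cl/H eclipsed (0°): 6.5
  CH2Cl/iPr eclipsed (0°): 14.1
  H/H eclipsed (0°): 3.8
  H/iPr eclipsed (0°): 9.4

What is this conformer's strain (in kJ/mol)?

This conformer is eclipsed. H at 0° is eclipsed with CH2Cl at 0° (6.5); iPr at 120° is eclipsed with H at 120° (9.4); H at 240° is eclipsed with H at 240° (3.8). Total 19.7 kJ/mol.

19.7 kJ/mol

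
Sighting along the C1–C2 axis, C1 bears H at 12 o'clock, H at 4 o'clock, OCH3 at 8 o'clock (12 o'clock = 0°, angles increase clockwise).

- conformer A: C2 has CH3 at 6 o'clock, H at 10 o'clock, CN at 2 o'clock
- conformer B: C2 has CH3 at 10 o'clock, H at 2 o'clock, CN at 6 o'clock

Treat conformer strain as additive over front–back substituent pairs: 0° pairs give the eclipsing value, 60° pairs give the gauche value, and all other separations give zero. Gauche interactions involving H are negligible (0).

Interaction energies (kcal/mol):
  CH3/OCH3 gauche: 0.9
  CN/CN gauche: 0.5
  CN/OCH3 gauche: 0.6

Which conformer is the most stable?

A (staggered): OCH3(240°)/CH3(180°) gauche 0.9 → 0.9 kcal/mol.
B (staggered): OCH3(240°)/CH3(300°) gauche 0.9; OCH3(240°)/CN(180°) gauche 0.6 → 1.5 kcal/mol.
A has the lowest total (0.9 kcal/mol).

A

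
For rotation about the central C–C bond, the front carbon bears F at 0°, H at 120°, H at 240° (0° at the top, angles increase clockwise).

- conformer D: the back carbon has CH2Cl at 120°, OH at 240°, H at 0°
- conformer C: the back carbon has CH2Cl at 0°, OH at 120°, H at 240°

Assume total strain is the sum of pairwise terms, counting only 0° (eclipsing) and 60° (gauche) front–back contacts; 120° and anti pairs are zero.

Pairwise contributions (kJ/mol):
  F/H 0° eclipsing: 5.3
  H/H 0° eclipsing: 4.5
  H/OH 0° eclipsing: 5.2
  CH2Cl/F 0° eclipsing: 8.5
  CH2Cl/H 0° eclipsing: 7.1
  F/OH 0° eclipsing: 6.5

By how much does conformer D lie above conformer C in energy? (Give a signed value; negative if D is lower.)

-0.6 kJ/mol

D (eclipsed): F–H eclipsed, H–CH2Cl eclipsed, H–OH eclipsed; 5.3 + 7.1 + 5.2 = 17.6 kJ/mol.
C (eclipsed): F–CH2Cl eclipsed, H–OH eclipsed, H–H eclipsed; 8.5 + 5.2 + 4.5 = 18.2 kJ/mol.
E(D) − E(C) = 17.6 − 18.2 = -0.6 kJ/mol.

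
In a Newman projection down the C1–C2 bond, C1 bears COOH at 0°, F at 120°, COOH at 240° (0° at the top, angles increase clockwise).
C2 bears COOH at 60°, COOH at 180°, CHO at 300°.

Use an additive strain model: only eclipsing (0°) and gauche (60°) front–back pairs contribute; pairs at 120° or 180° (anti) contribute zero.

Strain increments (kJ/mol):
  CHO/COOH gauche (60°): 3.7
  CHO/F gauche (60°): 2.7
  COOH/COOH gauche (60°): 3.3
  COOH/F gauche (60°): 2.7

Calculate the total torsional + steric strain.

This conformer (staggered): COOH–COOH gauche, COOH–CHO gauche, F–COOH gauche, F–COOH gauche, COOH–COOH gauche, COOH–CHO gauche; 3.3 + 3.7 + 2.7 + 2.7 + 3.3 + 3.7 = 19.4 kJ/mol.

19.4 kJ/mol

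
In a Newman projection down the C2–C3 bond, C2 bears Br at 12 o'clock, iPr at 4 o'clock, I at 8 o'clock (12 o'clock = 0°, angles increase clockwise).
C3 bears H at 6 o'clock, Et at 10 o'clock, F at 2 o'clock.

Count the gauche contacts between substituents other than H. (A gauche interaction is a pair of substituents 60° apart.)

Non-H gauche pairs: Br(0°)/Et(300°); Br(0°)/F(60°); iPr(120°)/F(60°); I(240°)/Et(300°) — 4 interactions.

4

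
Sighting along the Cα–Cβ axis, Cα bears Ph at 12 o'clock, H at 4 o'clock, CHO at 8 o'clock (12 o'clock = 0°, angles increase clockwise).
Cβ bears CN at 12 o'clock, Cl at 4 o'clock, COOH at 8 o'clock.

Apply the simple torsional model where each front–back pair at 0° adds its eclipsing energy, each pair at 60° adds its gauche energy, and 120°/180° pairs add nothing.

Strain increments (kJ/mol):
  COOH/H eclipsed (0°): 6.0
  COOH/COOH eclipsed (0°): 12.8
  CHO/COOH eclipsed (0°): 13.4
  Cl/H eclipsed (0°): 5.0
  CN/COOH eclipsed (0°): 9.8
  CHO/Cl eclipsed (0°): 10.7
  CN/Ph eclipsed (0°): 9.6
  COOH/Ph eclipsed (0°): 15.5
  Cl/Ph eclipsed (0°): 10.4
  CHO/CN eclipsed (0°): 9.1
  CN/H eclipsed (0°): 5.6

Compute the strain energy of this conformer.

This conformer (eclipsed): Ph(0°)/CN(0°) eclipsed 9.6; H(120°)/Cl(120°) eclipsed 5.0; CHO(240°)/COOH(240°) eclipsed 13.4 → 28.0 kJ/mol.

28.0 kJ/mol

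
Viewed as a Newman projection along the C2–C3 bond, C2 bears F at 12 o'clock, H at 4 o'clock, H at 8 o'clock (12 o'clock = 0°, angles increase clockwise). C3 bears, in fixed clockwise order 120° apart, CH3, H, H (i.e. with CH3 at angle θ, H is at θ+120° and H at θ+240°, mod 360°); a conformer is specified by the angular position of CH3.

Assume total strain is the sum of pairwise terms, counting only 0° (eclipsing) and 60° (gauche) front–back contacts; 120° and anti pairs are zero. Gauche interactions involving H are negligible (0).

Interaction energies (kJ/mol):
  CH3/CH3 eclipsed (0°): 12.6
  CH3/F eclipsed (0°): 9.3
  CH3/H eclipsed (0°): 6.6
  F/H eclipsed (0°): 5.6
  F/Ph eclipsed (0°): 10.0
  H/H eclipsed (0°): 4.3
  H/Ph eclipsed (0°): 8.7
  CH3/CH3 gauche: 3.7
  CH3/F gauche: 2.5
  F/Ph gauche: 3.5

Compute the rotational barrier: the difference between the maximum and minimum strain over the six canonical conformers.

CH3 at 0° is eclipsed. F at 0° is eclipsed with CH3 at 0° (9.3); H at 120° is eclipsed with H at 120° (4.3); H at 240° is eclipsed with H at 240° (4.3). Total 17.9 kJ/mol.
CH3 at 60° is staggered. F at 0° is gauche with CH3 at 60° (2.5). Total 2.5 kJ/mol.
CH3 at 120° is eclipsed. F at 0° is eclipsed with H at 0° (5.6); H at 120° is eclipsed with CH3 at 120° (6.6); H at 240° is eclipsed with H at 240° (4.3). Total 16.5 kJ/mol.
CH3 at 180° (staggered): no non-H gauche contacts → 0.0 kJ/mol.
CH3 at 240° is eclipsed. F at 0° is eclipsed with H at 0° (5.6); H at 120° is eclipsed with H at 120° (4.3); H at 240° is eclipsed with CH3 at 240° (6.6). Total 16.5 kJ/mol.
CH3 at 300° is staggered. F at 0° is gauche with CH3 at 300° (2.5). Total 2.5 kJ/mol.
Max at 0° (17.9 kJ/mol), min at 180° (0.0 kJ/mol); barrier = 17.9 kJ/mol.

17.9 kJ/mol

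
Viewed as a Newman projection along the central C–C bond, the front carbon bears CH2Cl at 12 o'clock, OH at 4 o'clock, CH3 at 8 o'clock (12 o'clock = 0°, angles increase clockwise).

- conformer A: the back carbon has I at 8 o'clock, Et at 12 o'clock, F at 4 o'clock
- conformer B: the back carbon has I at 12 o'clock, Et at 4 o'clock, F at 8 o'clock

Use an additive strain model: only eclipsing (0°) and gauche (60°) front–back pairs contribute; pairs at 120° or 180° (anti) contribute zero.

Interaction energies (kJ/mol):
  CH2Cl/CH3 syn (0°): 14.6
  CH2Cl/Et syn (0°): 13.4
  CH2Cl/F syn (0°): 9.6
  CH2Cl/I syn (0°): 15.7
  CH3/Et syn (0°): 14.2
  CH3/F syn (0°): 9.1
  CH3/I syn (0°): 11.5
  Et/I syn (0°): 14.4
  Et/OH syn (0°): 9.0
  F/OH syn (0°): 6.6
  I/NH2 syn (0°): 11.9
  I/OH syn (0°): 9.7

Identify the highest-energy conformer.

A (eclipsed): CH2Cl–Et eclipsed, OH–F eclipsed, CH3–I eclipsed; 13.4 + 6.6 + 11.5 = 31.5 kJ/mol.
B (eclipsed): CH2Cl–I eclipsed, OH–Et eclipsed, CH3–F eclipsed; 15.7 + 9.0 + 9.1 = 33.8 kJ/mol.
B has the highest total (33.8 kJ/mol).

B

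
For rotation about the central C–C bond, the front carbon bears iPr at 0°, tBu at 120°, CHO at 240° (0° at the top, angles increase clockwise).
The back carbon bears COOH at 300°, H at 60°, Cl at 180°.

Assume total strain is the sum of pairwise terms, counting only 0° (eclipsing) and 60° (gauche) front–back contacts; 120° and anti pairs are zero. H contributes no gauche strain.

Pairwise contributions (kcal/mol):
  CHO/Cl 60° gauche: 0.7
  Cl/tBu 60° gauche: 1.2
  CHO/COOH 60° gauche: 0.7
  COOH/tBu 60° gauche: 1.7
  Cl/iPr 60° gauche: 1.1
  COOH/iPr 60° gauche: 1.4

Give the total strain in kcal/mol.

4.0 kcal/mol

This conformer (staggered): iPr(0°)/COOH(300°) gauche 1.4; tBu(120°)/Cl(180°) gauche 1.2; CHO(240°)/COOH(300°) gauche 0.7; CHO(240°)/Cl(180°) gauche 0.7 → 4.0 kcal/mol.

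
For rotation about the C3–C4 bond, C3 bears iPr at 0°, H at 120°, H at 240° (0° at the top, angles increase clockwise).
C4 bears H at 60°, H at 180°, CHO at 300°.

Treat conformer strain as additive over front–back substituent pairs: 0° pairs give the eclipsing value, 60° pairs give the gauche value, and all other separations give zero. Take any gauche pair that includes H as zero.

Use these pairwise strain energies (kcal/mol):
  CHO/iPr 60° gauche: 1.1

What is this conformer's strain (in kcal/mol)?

This conformer (staggered): iPr(0°)/CHO(300°) gauche 1.1 → 1.1 kcal/mol.

1.1 kcal/mol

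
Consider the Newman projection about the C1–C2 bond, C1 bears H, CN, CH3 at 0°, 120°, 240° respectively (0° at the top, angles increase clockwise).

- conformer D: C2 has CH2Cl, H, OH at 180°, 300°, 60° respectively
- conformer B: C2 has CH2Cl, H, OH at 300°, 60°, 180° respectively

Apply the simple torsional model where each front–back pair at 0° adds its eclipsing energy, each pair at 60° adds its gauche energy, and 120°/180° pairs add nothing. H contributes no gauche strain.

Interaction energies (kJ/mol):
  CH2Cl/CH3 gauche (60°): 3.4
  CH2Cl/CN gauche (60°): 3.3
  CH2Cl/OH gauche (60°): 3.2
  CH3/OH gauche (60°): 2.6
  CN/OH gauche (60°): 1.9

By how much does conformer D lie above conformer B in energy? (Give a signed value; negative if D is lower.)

D (staggered): CN(120°)/CH2Cl(180°) gauche 3.3; CN(120°)/OH(60°) gauche 1.9; CH3(240°)/CH2Cl(180°) gauche 3.4 → 8.6 kJ/mol.
B (staggered): CN(120°)/OH(180°) gauche 1.9; CH3(240°)/CH2Cl(300°) gauche 3.4; CH3(240°)/OH(180°) gauche 2.6 → 7.9 kJ/mol.
E(D) − E(B) = 8.6 − 7.9 = +0.7 kJ/mol.

+0.7 kJ/mol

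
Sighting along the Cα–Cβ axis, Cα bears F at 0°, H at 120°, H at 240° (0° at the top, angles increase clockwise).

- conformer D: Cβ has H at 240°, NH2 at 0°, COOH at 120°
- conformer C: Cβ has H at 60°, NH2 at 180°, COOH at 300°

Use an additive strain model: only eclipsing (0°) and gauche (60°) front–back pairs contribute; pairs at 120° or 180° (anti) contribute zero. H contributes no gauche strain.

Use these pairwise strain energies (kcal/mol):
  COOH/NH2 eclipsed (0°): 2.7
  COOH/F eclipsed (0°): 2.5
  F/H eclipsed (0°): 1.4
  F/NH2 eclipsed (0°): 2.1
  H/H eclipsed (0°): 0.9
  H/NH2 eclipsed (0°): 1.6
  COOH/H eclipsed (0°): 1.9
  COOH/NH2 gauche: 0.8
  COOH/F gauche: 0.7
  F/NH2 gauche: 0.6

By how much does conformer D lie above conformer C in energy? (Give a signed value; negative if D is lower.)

D (eclipsed): F(0°)/NH2(0°) eclipsed 2.1; H(120°)/COOH(120°) eclipsed 1.9; H(240°)/H(240°) eclipsed 0.9 → 4.9 kcal/mol.
C (staggered): F(0°)/COOH(300°) gauche 0.7 → 0.7 kcal/mol.
E(D) − E(C) = 4.9 − 0.7 = +4.2 kcal/mol.

+4.2 kcal/mol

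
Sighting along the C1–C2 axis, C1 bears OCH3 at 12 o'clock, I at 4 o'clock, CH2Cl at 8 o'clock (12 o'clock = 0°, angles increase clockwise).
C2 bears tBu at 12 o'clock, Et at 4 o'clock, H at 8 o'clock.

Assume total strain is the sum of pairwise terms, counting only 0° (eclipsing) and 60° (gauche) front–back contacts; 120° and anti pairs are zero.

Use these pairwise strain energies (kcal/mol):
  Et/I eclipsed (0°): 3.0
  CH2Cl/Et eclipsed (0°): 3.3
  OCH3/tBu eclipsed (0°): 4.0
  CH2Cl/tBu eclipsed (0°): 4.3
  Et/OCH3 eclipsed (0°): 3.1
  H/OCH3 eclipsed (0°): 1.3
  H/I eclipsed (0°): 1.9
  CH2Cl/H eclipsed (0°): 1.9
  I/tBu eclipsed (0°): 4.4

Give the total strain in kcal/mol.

8.9 kcal/mol

This conformer (eclipsed): OCH3(0°)/tBu(0°) eclipsed 4.0; I(120°)/Et(120°) eclipsed 3.0; CH2Cl(240°)/H(240°) eclipsed 1.9 → 8.9 kcal/mol.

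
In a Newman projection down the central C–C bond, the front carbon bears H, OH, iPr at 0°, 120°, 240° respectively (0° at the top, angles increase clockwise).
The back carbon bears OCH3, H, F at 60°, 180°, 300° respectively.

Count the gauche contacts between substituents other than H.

Non-H gauche pairs: OH(120°)/OCH3(60°); iPr(240°)/F(300°) — 2 interactions.

2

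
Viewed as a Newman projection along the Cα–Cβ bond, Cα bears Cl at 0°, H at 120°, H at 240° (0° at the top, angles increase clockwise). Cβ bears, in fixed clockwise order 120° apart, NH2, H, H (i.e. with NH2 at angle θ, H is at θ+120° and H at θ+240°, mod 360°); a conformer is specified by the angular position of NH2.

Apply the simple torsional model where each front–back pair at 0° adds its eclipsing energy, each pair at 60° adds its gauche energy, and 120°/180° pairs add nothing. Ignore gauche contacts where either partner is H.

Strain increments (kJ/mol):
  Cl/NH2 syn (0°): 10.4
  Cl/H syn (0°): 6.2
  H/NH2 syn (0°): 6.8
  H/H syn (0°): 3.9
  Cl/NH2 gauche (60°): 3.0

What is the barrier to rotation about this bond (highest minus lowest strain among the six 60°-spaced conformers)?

NH2 at 0° (eclipsed): Cl(0°)/NH2(0°) eclipsed 10.4; H(120°)/H(120°) eclipsed 3.9; H(240°)/H(240°) eclipsed 3.9 → 18.2 kJ/mol.
NH2 at 60° (staggered): Cl(0°)/NH2(60°) gauche 3.0 → 3.0 kJ/mol.
NH2 at 120° (eclipsed): Cl(0°)/H(0°) eclipsed 6.2; H(120°)/NH2(120°) eclipsed 6.8; H(240°)/H(240°) eclipsed 3.9 → 16.9 kJ/mol.
NH2 at 180° (staggered): no non-H gauche contacts → 0.0 kJ/mol.
NH2 at 240° (eclipsed): Cl(0°)/H(0°) eclipsed 6.2; H(120°)/H(120°) eclipsed 3.9; H(240°)/NH2(240°) eclipsed 6.8 → 16.9 kJ/mol.
NH2 at 300° (staggered): Cl(0°)/NH2(300°) gauche 3.0 → 3.0 kJ/mol.
Max at 0° (18.2 kJ/mol), min at 180° (0.0 kJ/mol); barrier = 18.2 kJ/mol.

18.2 kJ/mol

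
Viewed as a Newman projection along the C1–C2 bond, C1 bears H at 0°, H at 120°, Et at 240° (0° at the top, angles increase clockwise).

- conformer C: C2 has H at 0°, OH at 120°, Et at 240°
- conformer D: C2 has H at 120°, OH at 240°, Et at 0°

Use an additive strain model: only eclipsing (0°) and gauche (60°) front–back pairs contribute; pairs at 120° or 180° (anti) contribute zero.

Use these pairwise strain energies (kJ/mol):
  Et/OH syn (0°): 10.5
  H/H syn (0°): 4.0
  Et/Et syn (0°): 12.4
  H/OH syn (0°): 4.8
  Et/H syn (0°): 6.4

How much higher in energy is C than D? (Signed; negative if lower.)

C (eclipsed): H(0°)/H(0°) eclipsed 4.0; H(120°)/OH(120°) eclipsed 4.8; Et(240°)/Et(240°) eclipsed 12.4 → 21.2 kJ/mol.
D (eclipsed): H(0°)/Et(0°) eclipsed 6.4; H(120°)/H(120°) eclipsed 4.0; Et(240°)/OH(240°) eclipsed 10.5 → 20.9 kJ/mol.
E(C) − E(D) = 21.2 − 20.9 = +0.3 kJ/mol.

+0.3 kJ/mol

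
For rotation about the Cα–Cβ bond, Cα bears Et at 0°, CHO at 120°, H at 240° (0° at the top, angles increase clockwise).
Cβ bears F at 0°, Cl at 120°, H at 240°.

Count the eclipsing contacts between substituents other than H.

2

Non-H eclipsing pairs: Et(0°)/F(0°); CHO(120°)/Cl(120°) — 2 interactions.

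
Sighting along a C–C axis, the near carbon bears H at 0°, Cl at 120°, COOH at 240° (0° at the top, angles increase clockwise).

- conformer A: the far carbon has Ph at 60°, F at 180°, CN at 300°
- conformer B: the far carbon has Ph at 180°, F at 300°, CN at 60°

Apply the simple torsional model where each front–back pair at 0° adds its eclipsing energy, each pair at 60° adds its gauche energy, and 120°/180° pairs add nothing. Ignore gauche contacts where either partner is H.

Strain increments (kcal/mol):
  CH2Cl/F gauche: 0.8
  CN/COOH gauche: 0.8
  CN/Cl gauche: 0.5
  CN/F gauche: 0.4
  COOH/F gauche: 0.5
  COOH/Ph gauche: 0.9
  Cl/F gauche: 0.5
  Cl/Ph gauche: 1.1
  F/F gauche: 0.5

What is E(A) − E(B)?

-0.1 kcal/mol

A (staggered): Cl(120°)/Ph(60°) gauche 1.1; Cl(120°)/F(180°) gauche 0.5; COOH(240°)/F(180°) gauche 0.5; COOH(240°)/CN(300°) gauche 0.8 → 2.9 kcal/mol.
B (staggered): Cl(120°)/Ph(180°) gauche 1.1; Cl(120°)/CN(60°) gauche 0.5; COOH(240°)/Ph(180°) gauche 0.9; COOH(240°)/F(300°) gauche 0.5 → 3.0 kcal/mol.
E(A) − E(B) = 2.9 − 3.0 = -0.1 kcal/mol.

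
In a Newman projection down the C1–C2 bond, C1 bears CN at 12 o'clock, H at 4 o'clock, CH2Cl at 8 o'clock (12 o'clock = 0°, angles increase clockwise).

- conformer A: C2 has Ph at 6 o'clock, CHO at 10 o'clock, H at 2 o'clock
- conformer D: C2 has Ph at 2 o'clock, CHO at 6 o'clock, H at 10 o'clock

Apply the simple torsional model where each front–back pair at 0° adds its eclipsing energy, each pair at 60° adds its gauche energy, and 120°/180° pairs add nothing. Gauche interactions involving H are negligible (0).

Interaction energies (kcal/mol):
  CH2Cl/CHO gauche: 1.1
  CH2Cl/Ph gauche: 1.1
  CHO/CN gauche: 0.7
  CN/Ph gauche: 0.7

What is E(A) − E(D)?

+1.1 kcal/mol

A (staggered): CN(0°)/CHO(300°) gauche 0.7; CH2Cl(240°)/Ph(180°) gauche 1.1; CH2Cl(240°)/CHO(300°) gauche 1.1 → 2.9 kcal/mol.
D (staggered): CN(0°)/Ph(60°) gauche 0.7; CH2Cl(240°)/CHO(180°) gauche 1.1 → 1.8 kcal/mol.
E(A) − E(D) = 2.9 − 1.8 = +1.1 kcal/mol.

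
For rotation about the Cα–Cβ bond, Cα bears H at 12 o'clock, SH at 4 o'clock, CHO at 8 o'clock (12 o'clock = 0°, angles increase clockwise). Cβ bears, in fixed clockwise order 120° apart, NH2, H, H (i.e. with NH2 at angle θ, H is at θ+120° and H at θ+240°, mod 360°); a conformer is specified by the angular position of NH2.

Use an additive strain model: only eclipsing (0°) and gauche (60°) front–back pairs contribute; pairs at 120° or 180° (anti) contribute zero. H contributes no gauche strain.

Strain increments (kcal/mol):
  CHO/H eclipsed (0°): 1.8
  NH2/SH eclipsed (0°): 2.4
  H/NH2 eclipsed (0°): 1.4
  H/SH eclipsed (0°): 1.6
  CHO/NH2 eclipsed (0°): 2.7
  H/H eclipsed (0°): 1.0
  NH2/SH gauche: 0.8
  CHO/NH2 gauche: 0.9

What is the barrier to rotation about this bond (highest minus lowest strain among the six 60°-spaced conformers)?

4.5 kcal/mol

NH2 at 0° (eclipsed): H–NH2 eclipsed, SH–H eclipsed, CHO–H eclipsed; 1.4 + 1.6 + 1.8 = 4.8 kcal/mol.
NH2 at 60° (staggered): SH–NH2 gauche; 0.8 = 0.8 kcal/mol.
NH2 at 120° (eclipsed): H–H eclipsed, SH–NH2 eclipsed, CHO–H eclipsed; 1.0 + 2.4 + 1.8 = 5.2 kcal/mol.
NH2 at 180° (staggered): SH–NH2 gauche, CHO–NH2 gauche; 0.8 + 0.9 = 1.7 kcal/mol.
NH2 at 240° (eclipsed): H–H eclipsed, SH–H eclipsed, CHO–NH2 eclipsed; 1.0 + 1.6 + 2.7 = 5.3 kcal/mol.
NH2 at 300° (staggered): CHO–NH2 gauche; 0.9 = 0.9 kcal/mol.
Max at 240° (5.3 kcal/mol), min at 60° (0.8 kcal/mol); barrier = 4.5 kcal/mol.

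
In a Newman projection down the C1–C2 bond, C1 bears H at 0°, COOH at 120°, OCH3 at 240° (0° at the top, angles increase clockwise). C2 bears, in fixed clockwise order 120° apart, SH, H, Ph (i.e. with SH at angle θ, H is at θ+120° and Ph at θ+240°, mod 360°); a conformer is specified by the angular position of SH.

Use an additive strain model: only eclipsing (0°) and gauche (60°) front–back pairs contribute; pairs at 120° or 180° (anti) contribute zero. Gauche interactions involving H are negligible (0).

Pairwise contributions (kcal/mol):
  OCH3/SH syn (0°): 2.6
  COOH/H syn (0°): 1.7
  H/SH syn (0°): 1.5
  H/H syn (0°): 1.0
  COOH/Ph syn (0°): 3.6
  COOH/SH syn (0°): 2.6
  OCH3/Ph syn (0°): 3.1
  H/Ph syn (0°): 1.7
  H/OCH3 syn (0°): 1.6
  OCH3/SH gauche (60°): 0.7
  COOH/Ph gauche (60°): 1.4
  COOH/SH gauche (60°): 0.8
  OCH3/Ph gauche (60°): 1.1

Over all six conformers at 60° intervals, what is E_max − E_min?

5.3 kcal/mol

SH at 0° (eclipsed): H(0°)/SH(0°) eclipsed 1.5; COOH(120°)/H(120°) eclipsed 1.7; OCH3(240°)/Ph(240°) eclipsed 3.1 → 6.3 kcal/mol.
SH at 60° (staggered): COOH(120°)/SH(60°) gauche 0.8; OCH3(240°)/Ph(300°) gauche 1.1 → 1.9 kcal/mol.
SH at 120° (eclipsed): H(0°)/Ph(0°) eclipsed 1.7; COOH(120°)/SH(120°) eclipsed 2.6; OCH3(240°)/H(240°) eclipsed 1.6 → 5.9 kcal/mol.
SH at 180° (staggered): COOH(120°)/SH(180°) gauche 0.8; COOH(120°)/Ph(60°) gauche 1.4; OCH3(240°)/SH(180°) gauche 0.7 → 2.9 kcal/mol.
SH at 240° (eclipsed): H(0°)/H(0°) eclipsed 1.0; COOH(120°)/Ph(120°) eclipsed 3.6; OCH3(240°)/SH(240°) eclipsed 2.6 → 7.2 kcal/mol.
SH at 300° (staggered): COOH(120°)/Ph(180°) gauche 1.4; OCH3(240°)/SH(300°) gauche 0.7; OCH3(240°)/Ph(180°) gauche 1.1 → 3.2 kcal/mol.
Max at 240° (7.2 kcal/mol), min at 60° (1.9 kcal/mol); barrier = 5.3 kcal/mol.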